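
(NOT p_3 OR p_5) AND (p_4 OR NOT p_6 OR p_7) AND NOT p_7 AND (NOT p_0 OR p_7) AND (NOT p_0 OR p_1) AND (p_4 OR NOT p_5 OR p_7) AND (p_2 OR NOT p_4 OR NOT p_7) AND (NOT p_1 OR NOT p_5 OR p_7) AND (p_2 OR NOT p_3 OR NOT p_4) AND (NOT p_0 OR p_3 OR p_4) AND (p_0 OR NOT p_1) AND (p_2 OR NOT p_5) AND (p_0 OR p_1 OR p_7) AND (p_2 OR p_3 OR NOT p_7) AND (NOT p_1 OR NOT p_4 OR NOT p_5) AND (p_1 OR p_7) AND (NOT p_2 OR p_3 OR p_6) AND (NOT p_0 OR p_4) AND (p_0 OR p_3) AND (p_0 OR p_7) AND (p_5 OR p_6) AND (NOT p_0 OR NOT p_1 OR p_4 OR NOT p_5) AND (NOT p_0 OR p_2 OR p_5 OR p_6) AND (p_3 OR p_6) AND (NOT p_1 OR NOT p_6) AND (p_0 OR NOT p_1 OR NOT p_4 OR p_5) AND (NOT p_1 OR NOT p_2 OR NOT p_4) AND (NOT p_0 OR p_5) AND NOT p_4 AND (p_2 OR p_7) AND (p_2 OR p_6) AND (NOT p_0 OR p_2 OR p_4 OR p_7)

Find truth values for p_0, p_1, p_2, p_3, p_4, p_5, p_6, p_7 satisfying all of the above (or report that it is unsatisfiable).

Case p_7 = True:
  Clause (NOT p_7) is falsified — contradiction.
Case p_7 = False:
  (NOT p_0 OR p_7) forces p_0 = False.
  Clause (p_0 OR p_7) is falsified — contradiction.
Both cases fail, so the formula is unsatisfiable.

The formula is unsatisfiable.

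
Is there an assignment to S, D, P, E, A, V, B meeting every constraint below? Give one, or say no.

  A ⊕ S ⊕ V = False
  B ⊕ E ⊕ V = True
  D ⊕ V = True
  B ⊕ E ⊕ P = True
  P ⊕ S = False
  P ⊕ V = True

Adding constraints 2, 4, 6 mod 2: every variable appears an even number of times on the left, so the left side is 0.
But the right sides sum to 1 (mod 2). 0 ≠ 1 — the system is inconsistent.

The formula is unsatisfiable.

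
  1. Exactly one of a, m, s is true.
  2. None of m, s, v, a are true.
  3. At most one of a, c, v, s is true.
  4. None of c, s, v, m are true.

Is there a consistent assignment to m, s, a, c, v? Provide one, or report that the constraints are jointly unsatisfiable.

Case m = True:
  Constraint (2) is violated (m=T) — contradiction.
Case m = False:
  (2) forces s = False.
  (1) with m=F, s=F forces a = True.
  Constraint (2) is violated (a=T) — contradiction.
Both cases fail — unsatisfiable.

The formula is unsatisfiable.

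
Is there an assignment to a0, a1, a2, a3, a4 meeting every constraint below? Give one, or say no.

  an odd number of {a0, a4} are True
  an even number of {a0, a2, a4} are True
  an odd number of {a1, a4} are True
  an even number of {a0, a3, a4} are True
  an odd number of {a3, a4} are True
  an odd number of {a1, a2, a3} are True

a0 = True; a1 = True; a2 = True; a3 = True; a4 = False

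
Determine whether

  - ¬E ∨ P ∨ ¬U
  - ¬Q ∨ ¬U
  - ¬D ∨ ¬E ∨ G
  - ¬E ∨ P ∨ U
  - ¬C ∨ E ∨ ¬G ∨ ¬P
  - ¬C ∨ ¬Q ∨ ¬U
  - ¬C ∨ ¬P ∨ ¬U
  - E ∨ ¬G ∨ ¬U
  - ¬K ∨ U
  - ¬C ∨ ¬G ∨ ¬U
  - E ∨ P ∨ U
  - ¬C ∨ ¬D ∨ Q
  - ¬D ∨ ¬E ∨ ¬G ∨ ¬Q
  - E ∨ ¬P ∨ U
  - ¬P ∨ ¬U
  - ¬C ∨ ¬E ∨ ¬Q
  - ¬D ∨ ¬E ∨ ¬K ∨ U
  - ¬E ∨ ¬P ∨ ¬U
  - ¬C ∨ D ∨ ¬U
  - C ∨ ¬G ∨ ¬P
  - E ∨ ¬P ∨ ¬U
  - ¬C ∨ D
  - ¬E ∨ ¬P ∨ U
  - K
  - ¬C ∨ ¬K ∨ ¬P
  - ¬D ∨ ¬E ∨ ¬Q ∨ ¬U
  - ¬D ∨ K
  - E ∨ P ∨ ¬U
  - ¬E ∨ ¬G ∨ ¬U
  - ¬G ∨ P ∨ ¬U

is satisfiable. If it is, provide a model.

Case U = True:
  (¬Q ∨ ¬U) forces Q = False.
  (¬P ∨ ¬U) forces P = False.
  (¬E ∨ P ∨ ¬U) forces E = False.
  Clause (E ∨ P ∨ ¬U) is falsified — contradiction.
Case U = False:
  (¬K ∨ U) forces K = False.
  Clause (K) is falsified — contradiction.
Both cases fail, so the formula is unsatisfiable.

Unsatisfiable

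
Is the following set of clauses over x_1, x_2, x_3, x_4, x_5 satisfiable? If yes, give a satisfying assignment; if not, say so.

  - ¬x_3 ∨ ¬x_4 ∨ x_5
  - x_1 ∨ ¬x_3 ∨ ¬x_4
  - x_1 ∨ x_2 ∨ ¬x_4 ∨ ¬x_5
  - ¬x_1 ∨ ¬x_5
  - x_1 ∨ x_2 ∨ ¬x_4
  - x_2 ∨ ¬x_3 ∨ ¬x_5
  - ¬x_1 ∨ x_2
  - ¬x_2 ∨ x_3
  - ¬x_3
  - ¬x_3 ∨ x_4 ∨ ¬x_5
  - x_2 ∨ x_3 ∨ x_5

Unit clause (¬x_3) forces x_3 = False.
In (¬x_2 ∨ x_3) only ¬x_2 is left, so x_2 = False.
In (x_2 ∨ x_3 ∨ x_5) only x_5 is left, so x_5 = True.
In (¬x_1 ∨ ¬x_5) only ¬x_1 is left, so x_1 = False.
In (x_1 ∨ x_2 ∨ ¬x_4) only ¬x_4 is left, so x_4 = False.
All clauses satisfied.

x_1=F, x_2=F, x_3=F, x_4=F, x_5=T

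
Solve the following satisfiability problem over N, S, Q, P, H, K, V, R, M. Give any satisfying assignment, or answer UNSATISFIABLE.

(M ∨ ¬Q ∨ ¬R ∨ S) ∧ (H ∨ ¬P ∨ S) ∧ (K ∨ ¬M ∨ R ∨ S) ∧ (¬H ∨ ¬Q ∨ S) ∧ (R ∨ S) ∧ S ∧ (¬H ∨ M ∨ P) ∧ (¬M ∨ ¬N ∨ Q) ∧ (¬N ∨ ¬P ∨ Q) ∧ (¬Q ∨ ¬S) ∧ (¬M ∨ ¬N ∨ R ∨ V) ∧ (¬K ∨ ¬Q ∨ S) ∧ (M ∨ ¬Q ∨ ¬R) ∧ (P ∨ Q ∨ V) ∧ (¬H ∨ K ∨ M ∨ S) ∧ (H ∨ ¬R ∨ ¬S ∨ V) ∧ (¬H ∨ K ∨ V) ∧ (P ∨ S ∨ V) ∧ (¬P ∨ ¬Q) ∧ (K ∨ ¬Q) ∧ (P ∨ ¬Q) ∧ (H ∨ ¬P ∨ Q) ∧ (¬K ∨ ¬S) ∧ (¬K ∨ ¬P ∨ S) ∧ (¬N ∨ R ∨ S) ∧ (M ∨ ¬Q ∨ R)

Unit clause (S) forces S = True.
In (¬Q ∨ ¬S) only ¬Q is left, so Q = False.
In (¬K ∨ ¬S) only ¬K is left, so K = False.
Set N = False.
Set P = False.
  then (P ∨ Q ∨ V) forces V = True.
Set H = False.
Set R = True.
Set M = False.
All clauses satisfied.

N = False; S = True; Q = False; P = False; H = False; K = False; V = True; R = True; M = False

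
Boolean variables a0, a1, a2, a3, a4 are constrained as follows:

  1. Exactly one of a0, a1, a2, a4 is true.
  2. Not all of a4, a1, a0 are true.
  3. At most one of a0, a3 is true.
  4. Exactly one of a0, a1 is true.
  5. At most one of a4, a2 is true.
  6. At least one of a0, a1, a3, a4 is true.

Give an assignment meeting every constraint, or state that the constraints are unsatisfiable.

a0: False, a1: True, a2: False, a3: False, a4: False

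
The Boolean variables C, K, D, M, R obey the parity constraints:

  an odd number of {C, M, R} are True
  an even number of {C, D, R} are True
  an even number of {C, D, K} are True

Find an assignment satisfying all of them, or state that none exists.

C: True, K: True, D: False, M: True, R: True

{C, M, R}: 3 true → odd ✓
{C, D, R}: 2 true → even ✓
{C, D, K}: 2 true → even ✓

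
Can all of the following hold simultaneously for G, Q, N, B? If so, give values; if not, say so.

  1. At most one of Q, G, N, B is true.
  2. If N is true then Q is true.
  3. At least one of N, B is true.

G: False, Q: False, N: False, B: True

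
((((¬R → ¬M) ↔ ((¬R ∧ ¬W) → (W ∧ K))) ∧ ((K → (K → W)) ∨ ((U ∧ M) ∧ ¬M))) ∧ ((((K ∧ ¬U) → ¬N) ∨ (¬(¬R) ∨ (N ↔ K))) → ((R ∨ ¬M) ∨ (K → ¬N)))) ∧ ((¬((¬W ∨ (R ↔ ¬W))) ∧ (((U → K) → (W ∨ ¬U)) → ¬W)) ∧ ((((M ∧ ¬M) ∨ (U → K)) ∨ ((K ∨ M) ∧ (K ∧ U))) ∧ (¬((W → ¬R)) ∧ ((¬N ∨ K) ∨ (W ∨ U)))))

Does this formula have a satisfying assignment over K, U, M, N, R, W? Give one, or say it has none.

The formula is unsatisfiable.

Case W = True: the conjunct ((U → K) → (W ∨ ¬U)) → ¬W becomes ((U → K) → True) → ¬True = False.
Case W = False: the conjunct ¬((¬W ∨ (R ↔ ¬W))) becomes ¬((True ∨ R)) = False.
Both cases fail — unsatisfiable.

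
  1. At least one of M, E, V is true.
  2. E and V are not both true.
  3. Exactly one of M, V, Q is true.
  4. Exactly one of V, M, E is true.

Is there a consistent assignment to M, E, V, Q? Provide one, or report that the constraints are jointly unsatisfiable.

M: False, E: True, V: False, Q: True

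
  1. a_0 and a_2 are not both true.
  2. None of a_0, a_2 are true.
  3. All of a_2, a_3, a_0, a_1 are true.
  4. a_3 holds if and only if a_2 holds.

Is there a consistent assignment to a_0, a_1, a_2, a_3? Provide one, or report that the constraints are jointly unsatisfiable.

Case a_0 = True:
  Constraint (2) is violated (a_0=T) — contradiction.
Case a_0 = False:
  Constraint (3) is violated (a_0=F) — contradiction.
Both cases fail — unsatisfiable.

UNSATISFIABLE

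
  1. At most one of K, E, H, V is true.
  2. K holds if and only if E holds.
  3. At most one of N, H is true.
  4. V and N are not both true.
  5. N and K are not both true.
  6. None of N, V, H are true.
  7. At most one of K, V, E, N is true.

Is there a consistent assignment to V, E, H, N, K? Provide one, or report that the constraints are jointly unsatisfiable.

V: False; E: False; H: False; N: False; K: False

  (1) {K, E, H, V}: 0 true — at most one ✓
  (2) K=F, E=F — same ✓
  (3) {N, H}: 0 true — at most one ✓
  (4) V=F, N=F — not both ✓
  (5) N=F, K=F — not both ✓
  (6) {N, V, H}: 0 true — none ✓
  (7) {K, V, E, N}: 0 true — at most one ✓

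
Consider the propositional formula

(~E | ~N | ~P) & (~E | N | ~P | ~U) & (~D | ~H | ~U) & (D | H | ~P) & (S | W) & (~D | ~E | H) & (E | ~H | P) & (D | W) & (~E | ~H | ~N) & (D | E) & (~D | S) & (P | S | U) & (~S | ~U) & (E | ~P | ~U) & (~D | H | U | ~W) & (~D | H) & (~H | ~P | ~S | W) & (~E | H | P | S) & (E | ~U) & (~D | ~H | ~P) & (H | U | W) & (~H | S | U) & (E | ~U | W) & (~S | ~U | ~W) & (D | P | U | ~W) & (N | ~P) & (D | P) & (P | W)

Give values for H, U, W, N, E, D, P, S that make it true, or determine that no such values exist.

Try H = False:
  (~D | H) forces D = False.
  (D | H | ~P) forces P = False.
  clause (D | P) is falsified — backtrack.
So H = True.
Set U = False.
  then (~H | S | U) forces S = True.
Set W = True.
Try N = True:
  (~E | ~H | ~N) forces E = False.
  (E | ~H | P) forces P = True.
  (D | E) forces D = True.
  clause (~D | ~H | ~P) is falsified — backtrack.
So N = False.
  then (N | ~P) forces P = False.
  then (D | P) forces D = True.
  then (E | ~H | P) forces E = True.
All clauses satisfied.

H = True, U = False, W = True, N = False, E = True, D = True, P = False, S = True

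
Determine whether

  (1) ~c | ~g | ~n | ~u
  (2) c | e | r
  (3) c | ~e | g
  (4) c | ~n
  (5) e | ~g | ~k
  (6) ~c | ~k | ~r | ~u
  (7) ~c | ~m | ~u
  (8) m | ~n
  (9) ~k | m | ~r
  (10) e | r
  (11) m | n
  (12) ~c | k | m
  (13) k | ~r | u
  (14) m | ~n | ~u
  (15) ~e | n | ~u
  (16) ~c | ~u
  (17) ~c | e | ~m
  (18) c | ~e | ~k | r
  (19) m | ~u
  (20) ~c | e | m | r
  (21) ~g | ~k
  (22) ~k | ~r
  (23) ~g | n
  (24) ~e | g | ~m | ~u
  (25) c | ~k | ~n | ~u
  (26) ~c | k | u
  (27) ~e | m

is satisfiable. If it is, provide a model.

c = False; u = True; g = False; k = False; n = False; e = False; m = True; r = True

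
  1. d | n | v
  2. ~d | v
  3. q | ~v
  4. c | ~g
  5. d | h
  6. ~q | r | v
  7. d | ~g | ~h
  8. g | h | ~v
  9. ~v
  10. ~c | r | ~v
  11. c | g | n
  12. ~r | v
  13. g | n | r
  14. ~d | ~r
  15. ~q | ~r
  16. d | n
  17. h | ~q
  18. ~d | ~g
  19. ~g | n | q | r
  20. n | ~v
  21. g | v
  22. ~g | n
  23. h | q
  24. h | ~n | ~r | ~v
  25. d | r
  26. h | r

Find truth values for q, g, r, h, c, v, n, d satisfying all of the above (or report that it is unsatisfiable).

Unsatisfiable — no assignment works.

Case r = True:
  (~v) forces v = False.
  Clause (~r | v) is falsified — contradiction.
Case r = False:
  (~v) forces v = False.
  (~d | v) forces d = False.
  Clause (d | r) is falsified — contradiction.
Both cases fail, so the formula is unsatisfiable.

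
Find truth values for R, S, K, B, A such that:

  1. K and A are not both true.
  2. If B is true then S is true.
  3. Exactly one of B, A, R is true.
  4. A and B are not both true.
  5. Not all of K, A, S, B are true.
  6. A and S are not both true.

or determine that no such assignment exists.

R=T; S=F; K=T; B=F; A=F

  (1) K=T, A=F — not both ✓
  (2) B=F ⇒ S: vacuous ✓
  (3) {B, A, R}: 1 true — exactly one ✓
  (4) A=F, B=F — not both ✓
  (5) {K, A, S, B}: 1/4 true — not all ✓
  (6) A=F, S=F — not both ✓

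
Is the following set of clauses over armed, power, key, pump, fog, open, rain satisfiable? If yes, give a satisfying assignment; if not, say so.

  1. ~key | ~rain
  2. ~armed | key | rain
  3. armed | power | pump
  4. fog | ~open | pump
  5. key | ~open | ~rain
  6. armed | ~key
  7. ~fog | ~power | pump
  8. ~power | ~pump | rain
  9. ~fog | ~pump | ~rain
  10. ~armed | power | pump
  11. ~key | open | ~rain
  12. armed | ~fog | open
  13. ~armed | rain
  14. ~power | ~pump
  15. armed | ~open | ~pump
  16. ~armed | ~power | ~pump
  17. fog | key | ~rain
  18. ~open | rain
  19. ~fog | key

Try armed = True:
  (~armed | rain) forces rain = True.
  (~key | ~rain) forces key = False.
  (key | ~open | ~rain) forces open = False.
  (fog | key | ~rain) forces fog = True.
  clause (~fog | key) is falsified — backtrack.
So armed = False.
  then (armed | ~key) forces key = False.
  then (~fog | key) forces fog = False.
  then (fog | key | ~rain) forces rain = False.
  then (~open | rain) forces open = False.
Set power = True.
  then (~power | ~pump | rain) forces pump = False.
All clauses satisfied.

armed=F, power=T, key=F, pump=F, fog=F, open=F, rain=F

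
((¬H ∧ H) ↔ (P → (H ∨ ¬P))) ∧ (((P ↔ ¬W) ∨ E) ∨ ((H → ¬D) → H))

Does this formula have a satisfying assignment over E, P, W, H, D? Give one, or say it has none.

E = True; P = True; W = False; H = False; D = False

  (¬H ∧ H) ↔ (P → (H ∨ ¬P)) = True
    ¬H ∧ H = False
      ¬H = True
    P → (H ∨ ¬P) = False
      H ∨ ¬P = False
        ¬P = False
  ((P ↔ ¬W) ∨ E) ∨ ((H → ¬D) → H) = True
    (P ↔ ¬W) ∨ E = True
      P ↔ ¬W = True
        ¬W = True
    (H → ¬D) → H = False
      H → ¬D = True
        ¬D = True
Both conjuncts True, so the formula holds.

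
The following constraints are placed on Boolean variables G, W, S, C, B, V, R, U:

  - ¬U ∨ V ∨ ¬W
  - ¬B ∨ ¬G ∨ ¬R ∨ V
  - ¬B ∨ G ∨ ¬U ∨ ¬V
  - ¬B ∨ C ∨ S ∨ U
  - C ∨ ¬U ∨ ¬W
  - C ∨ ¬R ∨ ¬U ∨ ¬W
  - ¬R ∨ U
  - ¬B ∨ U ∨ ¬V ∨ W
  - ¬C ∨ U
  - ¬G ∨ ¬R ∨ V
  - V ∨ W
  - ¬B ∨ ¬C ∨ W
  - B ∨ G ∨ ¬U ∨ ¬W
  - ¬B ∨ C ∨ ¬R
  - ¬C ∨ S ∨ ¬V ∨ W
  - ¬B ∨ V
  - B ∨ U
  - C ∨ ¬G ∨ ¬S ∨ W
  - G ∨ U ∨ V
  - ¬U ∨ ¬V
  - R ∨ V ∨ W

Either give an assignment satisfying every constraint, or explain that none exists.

G=T, W=T, S=T, C=F, B=T, V=T, R=F, U=F

Set G = True.
Try W = False:
  (V ∨ W) forces V = True.
  (¬U ∨ ¬V) forces U = False.
  (¬R ∨ U) forces R = False.
  (¬B ∨ U ∨ ¬V ∨ W) forces B = False.
  clause (B ∨ U) is falsified — backtrack.
So W = True.
Set S = True.
Try C = True:
  (¬C ∨ U) forces U = True.
  (¬U ∨ V ∨ ¬W) forces V = True.
  clause (¬U ∨ ¬V) is falsified — backtrack.
So C = False.
  then (C ∨ ¬U ∨ ¬W) forces U = False.
  then (¬R ∨ U) forces R = False.
  then (B ∨ U) forces B = True.
  then (¬B ∨ V) forces V = True.
All clauses satisfied.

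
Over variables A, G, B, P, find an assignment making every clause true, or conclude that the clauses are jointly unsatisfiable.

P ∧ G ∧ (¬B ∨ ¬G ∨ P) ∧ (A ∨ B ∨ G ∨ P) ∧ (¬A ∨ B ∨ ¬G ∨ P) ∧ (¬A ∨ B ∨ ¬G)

A=F; G=T; B=F; P=T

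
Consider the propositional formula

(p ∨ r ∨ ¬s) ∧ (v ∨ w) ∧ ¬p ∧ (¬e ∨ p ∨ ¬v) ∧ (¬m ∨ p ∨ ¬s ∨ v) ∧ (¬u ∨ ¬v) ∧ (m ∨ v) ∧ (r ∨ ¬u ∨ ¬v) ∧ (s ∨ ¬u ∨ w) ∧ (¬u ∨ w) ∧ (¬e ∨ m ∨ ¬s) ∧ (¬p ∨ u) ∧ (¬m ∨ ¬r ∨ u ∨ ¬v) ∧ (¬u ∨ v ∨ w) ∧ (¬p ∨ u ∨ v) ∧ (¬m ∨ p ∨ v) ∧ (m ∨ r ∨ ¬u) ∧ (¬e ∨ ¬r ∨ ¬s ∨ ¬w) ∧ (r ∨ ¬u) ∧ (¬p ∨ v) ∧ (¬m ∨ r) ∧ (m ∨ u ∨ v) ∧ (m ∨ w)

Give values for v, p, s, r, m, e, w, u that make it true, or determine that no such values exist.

Unit clause (¬p) forces p = False.
Set v = True.
  then (¬e ∨ p ∨ ¬v) forces e = False.
  then (¬u ∨ ¬v) forces u = False.
Set s = True.
  then (p ∨ r ∨ ¬s) forces r = True.
  then (¬m ∨ ¬r ∨ u ∨ ¬v) forces m = False.
  then (m ∨ w) forces w = True.
All clauses satisfied.

v: True, p: False, s: True, r: True, m: False, e: False, w: True, u: False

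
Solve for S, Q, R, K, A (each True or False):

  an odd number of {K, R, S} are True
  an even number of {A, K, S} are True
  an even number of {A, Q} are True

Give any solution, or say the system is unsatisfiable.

S: True, Q: True, R: False, K: False, A: True

{K, R, S}: 1 true → odd ✓
{A, K, S}: 2 true → even ✓
{A, Q}: 2 true → even ✓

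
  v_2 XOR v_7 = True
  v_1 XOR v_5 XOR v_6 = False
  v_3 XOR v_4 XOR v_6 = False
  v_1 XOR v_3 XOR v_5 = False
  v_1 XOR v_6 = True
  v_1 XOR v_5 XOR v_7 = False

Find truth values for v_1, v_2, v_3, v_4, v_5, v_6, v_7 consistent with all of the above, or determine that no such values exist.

v_1 = True, v_2 = True, v_3 = False, v_4 = False, v_5 = True, v_6 = False, v_7 = False

v_2 XOR v_7 = T XOR F = True ✓
v_1 XOR v_5 XOR v_6 = T XOR T XOR F = False ✓
v_3 XOR v_4 XOR v_6 = F XOR F XOR F = False ✓
v_1 XOR v_3 XOR v_5 = T XOR F XOR T = False ✓
v_1 XOR v_6 = T XOR F = True ✓
v_1 XOR v_5 XOR v_7 = T XOR T XOR F = False ✓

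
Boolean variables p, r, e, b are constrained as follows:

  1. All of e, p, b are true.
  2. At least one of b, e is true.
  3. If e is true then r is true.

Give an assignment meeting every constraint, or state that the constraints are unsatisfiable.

p=T; r=T; e=T; b=T

  (1) {e, p, b}: all 3 true ✓
  (2) {b, e}: 2 true — at least one ✓
  (3) e=T ⇒ r: T ✓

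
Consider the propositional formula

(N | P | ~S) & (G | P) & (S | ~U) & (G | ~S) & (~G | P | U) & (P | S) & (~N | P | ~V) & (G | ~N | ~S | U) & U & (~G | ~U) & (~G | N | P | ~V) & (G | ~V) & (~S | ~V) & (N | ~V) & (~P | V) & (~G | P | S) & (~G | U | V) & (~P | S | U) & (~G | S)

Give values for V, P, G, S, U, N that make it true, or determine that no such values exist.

No satisfying assignment exists.

Case U = True:
  (S | ~U) forces S = True.
  (G | ~S) forces G = True.
  Clause (~G | ~U) is falsified — contradiction.
Case U = False:
  Clause (U) is falsified — contradiction.
Both cases fail, so the formula is unsatisfiable.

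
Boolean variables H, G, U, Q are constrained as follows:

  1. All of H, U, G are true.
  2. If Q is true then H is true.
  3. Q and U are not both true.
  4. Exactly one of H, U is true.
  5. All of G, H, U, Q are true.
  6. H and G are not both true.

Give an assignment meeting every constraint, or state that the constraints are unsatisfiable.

UNSATISFIABLE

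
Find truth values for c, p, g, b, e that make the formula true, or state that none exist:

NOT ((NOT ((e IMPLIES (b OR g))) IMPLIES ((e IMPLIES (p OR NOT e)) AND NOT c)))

c = True, p = False, g = False, b = False, e = True

  NOT ((NOT ((e IMPLIES (b OR g))) IMPLIES ((e IMPLIES (p OR NOT e)) AND NOT c))) = True
    NOT ((e IMPLIES (b OR g))) IMPLIES ((e IMPLIES (p OR NOT e)) AND NOT c) = False
      NOT ((e IMPLIES (b OR g))) = True
        e IMPLIES (b OR g) = False
          b OR g = False
      (e IMPLIES (p OR NOT e)) AND NOT c = False
        e IMPLIES (p OR NOT e) = False
          p OR NOT e = False
            NOT e = False
        NOT c = False
The formula evaluates to True.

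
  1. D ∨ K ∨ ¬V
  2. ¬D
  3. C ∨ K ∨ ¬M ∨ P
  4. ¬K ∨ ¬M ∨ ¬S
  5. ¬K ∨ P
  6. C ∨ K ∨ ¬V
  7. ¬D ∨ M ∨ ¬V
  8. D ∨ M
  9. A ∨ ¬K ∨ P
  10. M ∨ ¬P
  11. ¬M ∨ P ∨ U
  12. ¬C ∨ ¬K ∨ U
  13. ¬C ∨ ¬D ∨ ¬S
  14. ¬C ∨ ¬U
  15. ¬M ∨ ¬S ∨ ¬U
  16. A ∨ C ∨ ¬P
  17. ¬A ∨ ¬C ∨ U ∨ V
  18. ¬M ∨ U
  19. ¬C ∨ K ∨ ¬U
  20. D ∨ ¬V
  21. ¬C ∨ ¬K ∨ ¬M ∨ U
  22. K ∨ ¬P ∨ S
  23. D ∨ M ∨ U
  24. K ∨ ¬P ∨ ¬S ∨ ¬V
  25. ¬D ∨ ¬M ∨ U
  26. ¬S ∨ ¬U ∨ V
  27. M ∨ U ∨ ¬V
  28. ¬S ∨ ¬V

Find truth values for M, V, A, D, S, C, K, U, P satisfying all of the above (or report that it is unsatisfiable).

Unit clause (¬D) forces D = False.
In (D ∨ M) only M is left, so M = True.
In (¬M ∨ U) only U is left, so U = True.
In (D ∨ ¬V) only ¬V is left, so V = False.
In (¬S ∨ ¬U ∨ V) only ¬S is left, so S = False.
In (¬C ∨ ¬U) only ¬C is left, so C = False.
Try A = False:
  (A ∨ C ∨ ¬P) forces P = False.
  (C ∨ K ∨ ¬M ∨ P) forces K = True.
  clause (¬K ∨ P) is falsified — backtrack.
So A = True.
Set K = True.
  then (¬K ∨ P) forces P = True.
All clauses satisfied.

M = True, V = False, A = True, D = False, S = False, C = False, K = True, U = True, P = True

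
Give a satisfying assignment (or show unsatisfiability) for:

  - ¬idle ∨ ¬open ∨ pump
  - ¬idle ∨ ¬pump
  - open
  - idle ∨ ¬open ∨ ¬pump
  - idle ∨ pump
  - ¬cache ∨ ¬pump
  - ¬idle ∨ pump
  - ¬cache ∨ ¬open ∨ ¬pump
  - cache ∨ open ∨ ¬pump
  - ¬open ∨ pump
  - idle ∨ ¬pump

No satisfying assignment exists.

Case open = True:
  (¬open ∨ pump) forces pump = True.
  (¬idle ∨ ¬pump) forces idle = False.
  Clause (idle ∨ ¬open ∨ ¬pump) is falsified — contradiction.
Case open = False:
  Clause (open) is falsified — contradiction.
Both cases fail, so the formula is unsatisfiable.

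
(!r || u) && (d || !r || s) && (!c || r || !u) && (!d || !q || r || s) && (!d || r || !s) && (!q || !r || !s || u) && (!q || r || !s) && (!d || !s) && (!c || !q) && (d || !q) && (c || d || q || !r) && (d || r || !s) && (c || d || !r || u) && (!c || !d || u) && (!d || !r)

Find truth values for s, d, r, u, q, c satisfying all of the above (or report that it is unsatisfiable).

Set s = False.
Set d = True.
  then (!d || !r) forces r = False.
  then (!d || !q || r || s) forces q = False.
Set u = True.
  then (!c || r || !u) forces c = False.
All clauses satisfied.

s=F; d=T; r=F; u=T; q=F; c=F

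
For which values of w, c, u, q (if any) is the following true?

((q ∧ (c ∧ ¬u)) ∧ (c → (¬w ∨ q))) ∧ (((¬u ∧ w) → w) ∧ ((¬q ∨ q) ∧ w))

w=T; c=T; u=F; q=T

  (q ∧ (c ∧ ¬u)) ∧ (c → (¬w ∨ q)) = True
    q ∧ (c ∧ ¬u) = True
      c ∧ ¬u = True
        ¬u = True
    c → (¬w ∨ q) = True
      ¬w ∨ q = True
        ¬w = False
  ((¬u ∧ w) → w) ∧ ((¬q ∨ q) ∧ w) = True
    (¬u ∧ w) → w = True
      ¬u ∧ w = True
        ¬u = True
    (¬q ∨ q) ∧ w = True
      ¬q ∨ q = True
        ¬q = False
Both conjuncts True, so the formula holds.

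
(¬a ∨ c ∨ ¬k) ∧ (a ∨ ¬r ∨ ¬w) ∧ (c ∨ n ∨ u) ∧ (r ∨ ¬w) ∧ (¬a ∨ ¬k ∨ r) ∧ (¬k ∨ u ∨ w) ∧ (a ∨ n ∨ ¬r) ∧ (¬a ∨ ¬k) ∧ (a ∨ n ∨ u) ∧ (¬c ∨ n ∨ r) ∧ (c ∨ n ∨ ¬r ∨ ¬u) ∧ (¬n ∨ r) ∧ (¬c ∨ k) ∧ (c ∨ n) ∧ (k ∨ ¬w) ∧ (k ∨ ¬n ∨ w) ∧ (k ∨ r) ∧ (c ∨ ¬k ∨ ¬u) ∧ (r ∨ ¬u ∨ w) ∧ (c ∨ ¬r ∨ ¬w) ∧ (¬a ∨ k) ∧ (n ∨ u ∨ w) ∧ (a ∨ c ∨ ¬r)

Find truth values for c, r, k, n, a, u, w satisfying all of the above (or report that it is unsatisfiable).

c = True, r = True, k = True, n = True, a = False, u = True, w = False

Set c = True.
  then (¬c ∨ k) forces k = True.
  then (¬a ∨ ¬k) forces a = False.
Try r = False:
  (r ∨ ¬w) forces w = False.
  (¬k ∨ u ∨ w) forces u = True.
  clause (r ∨ ¬u ∨ w) is falsified — backtrack.
So r = True.
  then (a ∨ ¬r ∨ ¬w) forces w = False.
  then (¬k ∨ u ∨ w) forces u = True.
  then (a ∨ n ∨ ¬r) forces n = True.
All clauses satisfied.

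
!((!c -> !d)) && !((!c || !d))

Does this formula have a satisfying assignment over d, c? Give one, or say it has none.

Case c = True: the conjunct !((!c -> !d)) becomes !((False -> !d)) = False.
Case c = False: the conjunct !((!c || !d)) becomes !((True || !d)) = False.
Both cases fail — unsatisfiable.

No satisfying assignment exists.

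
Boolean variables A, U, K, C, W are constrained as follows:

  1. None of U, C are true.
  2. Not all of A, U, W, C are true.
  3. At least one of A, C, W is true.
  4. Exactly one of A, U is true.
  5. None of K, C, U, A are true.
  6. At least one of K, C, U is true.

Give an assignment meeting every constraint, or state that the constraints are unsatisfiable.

No satisfying assignment exists.

Case A = True:
  Constraint (5) is violated (A=T) — contradiction.
Case A = False:
  (1) forces U = False.
  Constraint (4) is violated (A=F, U=F) — contradiction.
Both cases fail — unsatisfiable.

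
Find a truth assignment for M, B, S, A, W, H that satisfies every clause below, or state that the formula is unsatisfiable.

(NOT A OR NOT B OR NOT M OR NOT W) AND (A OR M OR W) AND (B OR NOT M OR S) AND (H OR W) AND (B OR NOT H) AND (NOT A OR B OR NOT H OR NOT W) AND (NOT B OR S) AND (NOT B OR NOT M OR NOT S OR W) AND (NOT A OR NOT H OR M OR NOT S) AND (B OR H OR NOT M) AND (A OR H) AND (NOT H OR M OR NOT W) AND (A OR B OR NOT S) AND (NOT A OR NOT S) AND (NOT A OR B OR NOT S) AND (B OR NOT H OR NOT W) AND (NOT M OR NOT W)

Try M = True:
  (NOT M OR NOT W) forces W = False.
  (H OR W) forces H = True.
  (B OR NOT H) forces B = True.
  (NOT B OR S) forces S = True.
  clause (NOT B OR NOT M OR NOT S OR W) is falsified — backtrack.
So M = False.
Try B = True:
  (NOT B OR S) forces S = True.
  (NOT A OR NOT S) forces A = False.
  (A OR M OR W) forces W = True.
  (A OR H) forces H = True.
  clause (NOT H OR M OR NOT W) is falsified — backtrack.
So B = False.
  then (B OR NOT H) forces H = False.
  then (A OR H) forces A = True.
  then (NOT A OR NOT S) forces S = False.
  then (H OR W) forces W = True.
All clauses satisfied.

M = False; B = False; S = False; A = True; W = True; H = False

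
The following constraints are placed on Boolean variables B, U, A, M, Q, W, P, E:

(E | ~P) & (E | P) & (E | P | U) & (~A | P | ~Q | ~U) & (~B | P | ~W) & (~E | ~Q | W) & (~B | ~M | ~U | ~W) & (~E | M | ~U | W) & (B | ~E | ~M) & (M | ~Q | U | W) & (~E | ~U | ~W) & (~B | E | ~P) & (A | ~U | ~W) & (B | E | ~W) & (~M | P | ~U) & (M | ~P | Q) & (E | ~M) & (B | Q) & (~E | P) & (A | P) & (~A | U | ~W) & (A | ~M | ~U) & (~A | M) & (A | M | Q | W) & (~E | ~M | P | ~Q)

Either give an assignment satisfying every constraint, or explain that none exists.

B = False, U = False, A = False, M = False, Q = True, W = True, P = True, E = True

Set B = False.
  then (B | Q) forces Q = True.
Set U = False.
Try A = True:
  (~A | U | ~W) forces W = False.
  (~E | ~Q | W) forces E = False.
  (E | ~P) forces P = False.
  clause (E | P) is falsified — backtrack.
So A = False.
  then (A | P) forces P = True.
  then (E | ~P) forces E = True.
  then (~E | ~Q | W) forces W = True.
  then (B | ~E | ~M) forces M = False.
All clauses satisfied.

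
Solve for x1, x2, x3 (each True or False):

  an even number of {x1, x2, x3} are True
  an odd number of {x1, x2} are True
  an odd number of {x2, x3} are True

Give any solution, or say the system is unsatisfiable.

x1=T, x2=F, x3=T

{x1, x2, x3}: 2 true → even ✓
{x1, x2}: 1 true → odd ✓
{x2, x3}: 1 true → odd ✓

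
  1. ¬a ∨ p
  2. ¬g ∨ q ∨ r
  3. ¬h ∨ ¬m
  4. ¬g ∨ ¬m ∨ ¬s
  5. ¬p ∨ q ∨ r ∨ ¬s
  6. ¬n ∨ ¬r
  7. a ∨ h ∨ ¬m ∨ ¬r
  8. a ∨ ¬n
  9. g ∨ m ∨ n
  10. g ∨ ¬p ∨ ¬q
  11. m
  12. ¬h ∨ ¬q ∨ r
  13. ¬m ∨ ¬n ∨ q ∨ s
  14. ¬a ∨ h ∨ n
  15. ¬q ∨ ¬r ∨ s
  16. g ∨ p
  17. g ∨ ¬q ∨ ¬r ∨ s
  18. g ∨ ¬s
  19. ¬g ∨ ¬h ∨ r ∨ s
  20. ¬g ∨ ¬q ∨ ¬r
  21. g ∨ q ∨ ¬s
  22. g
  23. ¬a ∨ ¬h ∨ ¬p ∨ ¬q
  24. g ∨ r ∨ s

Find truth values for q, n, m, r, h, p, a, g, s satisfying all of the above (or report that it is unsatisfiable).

q = True, n = True, m = True, r = False, h = False, p = True, a = True, g = True, s = False

Unit clause (m) forces m = True.
Unit clause (g) forces g = True.
In (¬h ∨ ¬m) only ¬h is left, so h = False.
In (¬g ∨ ¬m ∨ ¬s) only ¬s is left, so s = False.
Try q = False:
  (¬g ∨ q ∨ r) forces r = True.
  (¬n ∨ ¬r) forces n = False.
  (a ∨ h ∨ ¬m ∨ ¬r) forces a = True.
  clause (¬a ∨ h ∨ n) is falsified — backtrack.
So q = True.
  then (¬q ∨ ¬r ∨ s) forces r = False.
Set n = True.
  then (a ∨ ¬n) forces a = True.
  then (¬a ∨ p) forces p = True.
All clauses satisfied.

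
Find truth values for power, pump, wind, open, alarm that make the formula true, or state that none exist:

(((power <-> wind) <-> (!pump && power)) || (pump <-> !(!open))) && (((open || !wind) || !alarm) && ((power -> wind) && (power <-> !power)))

UNSATISFIABLE

The conjunct power <-> !power is unsatisfiable on its own:
  power=F: evaluates to False.
  power=T: evaluates to False.
So the whole conjunction is unsatisfiable.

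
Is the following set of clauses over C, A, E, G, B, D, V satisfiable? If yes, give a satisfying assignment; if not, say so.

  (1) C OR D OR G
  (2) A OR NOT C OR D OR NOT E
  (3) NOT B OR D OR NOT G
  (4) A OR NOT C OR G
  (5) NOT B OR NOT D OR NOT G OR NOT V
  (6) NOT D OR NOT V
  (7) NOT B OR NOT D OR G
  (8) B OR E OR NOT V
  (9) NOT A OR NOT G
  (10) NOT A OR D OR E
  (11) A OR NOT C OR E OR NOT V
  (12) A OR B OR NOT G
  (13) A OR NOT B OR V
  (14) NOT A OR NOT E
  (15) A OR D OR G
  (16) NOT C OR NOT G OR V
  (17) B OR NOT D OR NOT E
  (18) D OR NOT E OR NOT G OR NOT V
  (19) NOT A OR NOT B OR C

Set C = True.
Try A = False:
  (A OR NOT C OR G) forces G = True.
  (A OR B OR NOT G) forces B = True.
  (NOT B OR D OR NOT G) forces D = True.
  (NOT B OR NOT D OR NOT G OR NOT V) forces V = False.
  clause (A OR NOT B OR V) is falsified — backtrack.
So A = True.
  then (NOT A OR NOT G) forces G = False.
  then (NOT A OR NOT E) forces E = False.
  then (NOT A OR D OR E) forces D = True.
  then (NOT D OR NOT V) forces V = False.
  then (NOT B OR NOT D OR G) forces B = False.
All clauses satisfied.

C: True, A: True, E: False, G: False, B: False, D: True, V: False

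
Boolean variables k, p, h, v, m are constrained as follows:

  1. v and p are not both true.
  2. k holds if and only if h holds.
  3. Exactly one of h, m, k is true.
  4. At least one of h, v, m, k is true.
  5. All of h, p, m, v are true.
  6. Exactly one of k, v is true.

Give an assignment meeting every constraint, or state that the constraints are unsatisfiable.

Unsatisfiable — no assignment works.

Case h = True:
  (2) with h=T forces k = True.
  Constraint (3) is violated (h=T, k=T) — contradiction.
Case h = False:
  Constraint (5) is violated (h=F) — contradiction.
Both cases fail — unsatisfiable.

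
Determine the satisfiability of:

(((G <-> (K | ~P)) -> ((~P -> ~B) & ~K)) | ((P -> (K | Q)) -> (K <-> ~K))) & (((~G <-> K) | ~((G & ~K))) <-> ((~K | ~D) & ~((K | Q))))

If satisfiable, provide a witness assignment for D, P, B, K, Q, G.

D=F, P=F, B=F, K=F, Q=F, G=T

  ((G <-> (K | ~P)) -> ((~P -> ~B) & ~K)) | ((P -> (K | Q)) -> (K <-> ~K)) = True
    (G <-> (K | ~P)) -> ((~P -> ~B) & ~K) = True
      G <-> (K | ~P) = True
        K | ~P = True
          ~P = True
      (~P -> ~B) & ~K = True
        ~P -> ~B = True
          ~P = True
          ~B = True
        ~K = True
    (P -> (K | Q)) -> (K <-> ~K) = False
      P -> (K | Q) = True
        K | Q = False
      K <-> ~K = False
        ~K = True
  ((~G <-> K) | ~((G & ~K))) <-> ((~K | ~D) & ~((K | Q))) = True
    (~G <-> K) | ~((G & ~K)) = True
      ~G <-> K = True
        ~G = False
      ~((G & ~K)) = False
        G & ~K = True
          ~K = True
    (~K | ~D) & ~((K | Q)) = True
      ~K | ~D = True
        ~K = True
        ~D = True
      ~((K | Q)) = True
        K | Q = False
Both conjuncts True, so the formula holds.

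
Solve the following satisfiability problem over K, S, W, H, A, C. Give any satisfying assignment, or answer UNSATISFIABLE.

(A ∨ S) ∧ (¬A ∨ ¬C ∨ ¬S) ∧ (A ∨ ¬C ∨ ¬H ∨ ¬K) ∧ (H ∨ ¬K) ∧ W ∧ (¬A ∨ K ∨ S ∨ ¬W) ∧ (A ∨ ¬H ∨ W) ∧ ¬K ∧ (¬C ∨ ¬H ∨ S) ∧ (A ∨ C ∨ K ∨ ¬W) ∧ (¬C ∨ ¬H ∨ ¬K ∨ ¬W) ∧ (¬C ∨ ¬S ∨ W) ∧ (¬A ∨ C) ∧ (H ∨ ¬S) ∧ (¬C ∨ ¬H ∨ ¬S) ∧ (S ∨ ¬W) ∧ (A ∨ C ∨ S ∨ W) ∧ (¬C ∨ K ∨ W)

Unsatisfiable

Case K = True:
  Clause (¬K) is falsified — contradiction.
Case K = False:
  (W) forces W = True.
  (S ∨ ¬W) forces S = True.
  (H ∨ ¬S) forces H = True.
  (¬C ∨ ¬H ∨ ¬S) forces C = False.
  (A ∨ C ∨ K ∨ ¬W) forces A = True.
  Clause (¬A ∨ C) is falsified — contradiction.
Both cases fail, so the formula is unsatisfiable.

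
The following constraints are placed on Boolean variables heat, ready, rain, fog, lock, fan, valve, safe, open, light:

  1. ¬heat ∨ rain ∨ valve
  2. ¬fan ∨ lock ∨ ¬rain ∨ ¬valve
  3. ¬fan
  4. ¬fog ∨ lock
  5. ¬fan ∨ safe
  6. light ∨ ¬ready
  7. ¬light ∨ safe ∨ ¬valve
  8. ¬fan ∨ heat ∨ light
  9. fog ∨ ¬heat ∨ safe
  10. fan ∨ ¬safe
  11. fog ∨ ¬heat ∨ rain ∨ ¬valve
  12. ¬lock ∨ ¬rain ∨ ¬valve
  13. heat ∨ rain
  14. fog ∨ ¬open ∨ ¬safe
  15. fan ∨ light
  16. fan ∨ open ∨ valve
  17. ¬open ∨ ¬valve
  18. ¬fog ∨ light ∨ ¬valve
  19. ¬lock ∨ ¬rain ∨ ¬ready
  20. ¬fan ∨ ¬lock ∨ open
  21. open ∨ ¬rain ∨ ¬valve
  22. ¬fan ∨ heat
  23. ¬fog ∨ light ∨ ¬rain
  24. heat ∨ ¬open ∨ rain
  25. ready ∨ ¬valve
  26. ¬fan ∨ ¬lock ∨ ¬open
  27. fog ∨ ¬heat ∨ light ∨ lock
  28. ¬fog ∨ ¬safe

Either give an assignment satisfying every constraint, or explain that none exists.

Unit clause (¬fan) forces fan = False.
In (fan ∨ ¬safe) only ¬safe is left, so safe = False.
In (fan ∨ light) only light is left, so light = True.
In (¬light ∨ safe ∨ ¬valve) only ¬valve is left, so valve = False.
In (fan ∨ open ∨ valve) only open is left, so open = True.
Set heat = False.
  then (heat ∨ rain) forces rain = True.
Set ready = False.
Set fog = False.
Set lock = True.
All clauses satisfied.

heat=F, ready=F, rain=T, fog=F, lock=T, fan=F, valve=F, safe=F, open=T, light=T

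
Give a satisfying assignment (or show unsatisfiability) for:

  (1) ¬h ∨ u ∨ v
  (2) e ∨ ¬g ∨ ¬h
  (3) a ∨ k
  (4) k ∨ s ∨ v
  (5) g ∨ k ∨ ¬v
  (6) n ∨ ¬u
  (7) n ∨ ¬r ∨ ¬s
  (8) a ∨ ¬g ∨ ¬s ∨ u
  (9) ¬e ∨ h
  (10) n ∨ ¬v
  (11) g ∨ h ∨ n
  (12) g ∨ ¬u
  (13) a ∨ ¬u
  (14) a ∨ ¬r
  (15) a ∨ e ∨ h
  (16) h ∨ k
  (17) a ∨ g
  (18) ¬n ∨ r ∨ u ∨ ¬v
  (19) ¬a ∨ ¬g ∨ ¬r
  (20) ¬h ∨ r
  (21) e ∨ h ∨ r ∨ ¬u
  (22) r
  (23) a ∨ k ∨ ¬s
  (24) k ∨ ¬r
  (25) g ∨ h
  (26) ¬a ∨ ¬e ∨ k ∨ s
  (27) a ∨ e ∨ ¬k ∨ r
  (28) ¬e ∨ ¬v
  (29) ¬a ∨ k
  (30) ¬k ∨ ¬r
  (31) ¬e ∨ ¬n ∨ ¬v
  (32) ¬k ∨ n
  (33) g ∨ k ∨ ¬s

Case k = True:
  (r) forces r = True.
  Clause (¬k ∨ ¬r) is falsified — contradiction.
Case k = False:
  (a ∨ k) forces a = True.
  Clause (¬a ∨ k) is falsified — contradiction.
Both cases fail, so the formula is unsatisfiable.

Unsatisfiable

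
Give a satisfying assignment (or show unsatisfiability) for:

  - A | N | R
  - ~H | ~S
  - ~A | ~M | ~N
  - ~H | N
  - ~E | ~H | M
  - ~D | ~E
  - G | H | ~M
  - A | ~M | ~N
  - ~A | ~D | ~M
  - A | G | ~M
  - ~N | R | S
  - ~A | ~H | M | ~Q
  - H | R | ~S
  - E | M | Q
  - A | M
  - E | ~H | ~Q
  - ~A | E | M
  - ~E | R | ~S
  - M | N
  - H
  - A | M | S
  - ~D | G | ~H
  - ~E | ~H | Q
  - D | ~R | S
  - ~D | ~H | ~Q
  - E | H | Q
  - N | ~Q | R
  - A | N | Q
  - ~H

Unsatisfiable — no assignment works.

Case H = True:
  Clause (~H) is falsified — contradiction.
Case H = False:
  Clause (H) is falsified — contradiction.
Both cases fail, so the formula is unsatisfiable.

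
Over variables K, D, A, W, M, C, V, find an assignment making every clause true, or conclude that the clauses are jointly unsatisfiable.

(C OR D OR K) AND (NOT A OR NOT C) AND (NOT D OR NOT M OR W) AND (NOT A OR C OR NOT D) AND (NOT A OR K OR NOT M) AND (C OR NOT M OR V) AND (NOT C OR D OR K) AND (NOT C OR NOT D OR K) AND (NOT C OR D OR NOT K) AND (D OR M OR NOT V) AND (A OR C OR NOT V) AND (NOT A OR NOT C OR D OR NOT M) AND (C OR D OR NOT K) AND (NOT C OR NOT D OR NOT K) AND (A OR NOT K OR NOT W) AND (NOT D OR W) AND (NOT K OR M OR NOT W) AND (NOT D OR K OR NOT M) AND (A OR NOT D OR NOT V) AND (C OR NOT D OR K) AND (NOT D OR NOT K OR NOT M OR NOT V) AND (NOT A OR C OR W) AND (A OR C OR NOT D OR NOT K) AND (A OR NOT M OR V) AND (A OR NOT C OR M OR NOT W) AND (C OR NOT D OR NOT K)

Unsatisfiable — no assignment works.

Case K = True:
  If C = True:
    (NOT A OR NOT C) forces A = False.
    (NOT C OR D OR NOT K) forces D = True.
    clause (NOT C OR NOT D OR NOT K) is falsified.
  If C = False:
    (C OR D OR NOT K) forces D = True.
    clause (C OR NOT D OR NOT K) is falsified.
  Every sub-case reaches a contradiction.
Case K = False:
  If C = True:
    (NOT A OR NOT C) forces A = False.
    (NOT C OR D OR K) forces D = True.
    clause (NOT C OR NOT D OR K) is falsified.
  If C = False:
    (C OR D OR K) forces D = True.
    clause (C OR NOT D OR K) is falsified.
  Every sub-case reaches a contradiction.
Both cases fail, so the formula is unsatisfiable.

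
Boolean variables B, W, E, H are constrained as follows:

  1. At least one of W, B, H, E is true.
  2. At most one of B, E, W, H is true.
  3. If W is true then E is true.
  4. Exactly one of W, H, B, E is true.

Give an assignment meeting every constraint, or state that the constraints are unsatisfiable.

B = False; W = False; E = True; H = False

  (1) {W, B, H, E}: 1 true — at least one ✓
  (2) {B, E, W, H}: 1 true — at most one ✓
  (3) W=F ⇒ E: vacuous ✓
  (4) {W, H, B, E}: 1 true — exactly one ✓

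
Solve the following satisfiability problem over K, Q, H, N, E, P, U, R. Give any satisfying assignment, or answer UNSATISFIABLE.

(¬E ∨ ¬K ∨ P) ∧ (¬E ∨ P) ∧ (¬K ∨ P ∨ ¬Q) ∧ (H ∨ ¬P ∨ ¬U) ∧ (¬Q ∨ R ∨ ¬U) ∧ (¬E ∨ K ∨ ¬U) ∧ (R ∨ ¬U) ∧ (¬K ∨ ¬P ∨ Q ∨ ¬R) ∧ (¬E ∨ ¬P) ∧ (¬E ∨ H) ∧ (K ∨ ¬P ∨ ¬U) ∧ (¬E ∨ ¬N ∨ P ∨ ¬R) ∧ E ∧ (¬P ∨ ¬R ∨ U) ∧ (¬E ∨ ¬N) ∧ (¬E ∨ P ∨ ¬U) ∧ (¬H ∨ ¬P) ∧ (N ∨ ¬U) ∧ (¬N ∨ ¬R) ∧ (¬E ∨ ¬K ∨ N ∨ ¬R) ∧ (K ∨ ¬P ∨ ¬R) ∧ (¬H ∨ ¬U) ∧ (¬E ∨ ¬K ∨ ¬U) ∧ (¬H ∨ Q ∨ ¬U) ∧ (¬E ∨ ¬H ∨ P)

Case E = True:
  (¬E ∨ P) forces P = True.
  Clause (¬E ∨ ¬P) is falsified — contradiction.
Case E = False:
  Clause (E) is falsified — contradiction.
Both cases fail, so the formula is unsatisfiable.

Unsatisfiable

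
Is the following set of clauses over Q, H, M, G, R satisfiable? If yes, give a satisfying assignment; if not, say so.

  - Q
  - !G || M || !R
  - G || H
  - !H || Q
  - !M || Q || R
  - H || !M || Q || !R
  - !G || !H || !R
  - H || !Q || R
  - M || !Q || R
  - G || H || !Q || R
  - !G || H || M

Q: True, H: False, M: True, G: True, R: True

Unit clause (Q) forces Q = True.
Set H = False.
  then (G || H) forces G = True.
  then (H || !Q || R) forces R = True.
  then (!G || H || M) forces M = True.
All clauses satisfied.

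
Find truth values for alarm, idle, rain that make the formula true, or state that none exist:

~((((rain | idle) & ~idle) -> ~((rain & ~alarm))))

alarm: False, idle: False, rain: True

  ~((((rain | idle) & ~idle) -> ~((rain & ~alarm)))) = True
    ((rain | idle) & ~idle) -> ~((rain & ~alarm)) = False
      (rain | idle) & ~idle = True
        rain | idle = True
        ~idle = True
      ~((rain & ~alarm)) = False
        rain & ~alarm = True
          ~alarm = True
The formula evaluates to True.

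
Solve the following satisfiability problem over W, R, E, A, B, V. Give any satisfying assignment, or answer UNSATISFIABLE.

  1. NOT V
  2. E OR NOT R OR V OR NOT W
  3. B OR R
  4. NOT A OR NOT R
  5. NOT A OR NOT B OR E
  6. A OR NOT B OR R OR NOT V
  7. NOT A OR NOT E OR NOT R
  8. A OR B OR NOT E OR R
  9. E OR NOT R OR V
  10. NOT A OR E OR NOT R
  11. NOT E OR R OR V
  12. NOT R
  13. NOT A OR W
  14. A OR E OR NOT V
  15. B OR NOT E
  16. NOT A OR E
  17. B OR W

W = False; R = False; E = False; A = False; B = True; V = False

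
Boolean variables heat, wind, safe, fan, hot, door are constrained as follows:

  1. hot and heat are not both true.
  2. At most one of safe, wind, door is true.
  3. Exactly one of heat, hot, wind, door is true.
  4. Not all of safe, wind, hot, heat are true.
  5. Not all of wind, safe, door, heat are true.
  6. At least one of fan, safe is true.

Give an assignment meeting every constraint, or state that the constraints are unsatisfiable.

heat: False, wind: False, safe: True, fan: True, hot: True, door: False

  (1) hot=T, heat=F — not both ✓
  (2) {safe, wind, door}: 1 true — at most one ✓
  (3) {heat, hot, wind, door}: 1 true — exactly one ✓
  (4) {safe, wind, hot, heat}: 2/4 true — not all ✓
  (5) {wind, safe, door, heat}: 1/4 true — not all ✓
  (6) {fan, safe}: 2 true — at least one ✓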